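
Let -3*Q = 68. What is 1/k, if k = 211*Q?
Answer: -3/14348 ≈ -0.00020909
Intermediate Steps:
Q = -68/3 (Q = -1/3*68 = -68/3 ≈ -22.667)
k = -14348/3 (k = 211*(-68/3) = -14348/3 ≈ -4782.7)
1/k = 1/(-14348/3) = -3/14348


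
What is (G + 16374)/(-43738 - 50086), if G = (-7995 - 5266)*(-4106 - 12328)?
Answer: -1702716/733 ≈ -2322.9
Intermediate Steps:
G = 217931274 (G = -13261*(-16434) = 217931274)
(G + 16374)/(-43738 - 50086) = (217931274 + 16374)/(-43738 - 50086) = 217947648/(-93824) = 217947648*(-1/93824) = -1702716/733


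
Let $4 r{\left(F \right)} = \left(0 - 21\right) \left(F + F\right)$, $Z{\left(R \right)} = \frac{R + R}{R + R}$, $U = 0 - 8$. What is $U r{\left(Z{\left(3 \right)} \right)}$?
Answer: $84$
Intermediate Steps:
$U = -8$ ($U = 0 - 8 = -8$)
$Z{\left(R \right)} = 1$ ($Z{\left(R \right)} = \frac{2 R}{2 R} = 2 R \frac{1}{2 R} = 1$)
$r{\left(F \right)} = - \frac{21 F}{2}$ ($r{\left(F \right)} = \frac{\left(0 - 21\right) \left(F + F\right)}{4} = \frac{\left(-21\right) 2 F}{4} = \frac{\left(-42\right) F}{4} = - \frac{21 F}{2}$)
$U r{\left(Z{\left(3 \right)} \right)} = - 8 \left(\left(- \frac{21}{2}\right) 1\right) = \left(-8\right) \left(- \frac{21}{2}\right) = 84$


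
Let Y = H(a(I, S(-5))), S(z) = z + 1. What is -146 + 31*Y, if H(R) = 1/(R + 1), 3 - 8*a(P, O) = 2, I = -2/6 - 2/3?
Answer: -1066/9 ≈ -118.44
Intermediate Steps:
I = -1 (I = -2*⅙ - 2*⅓ = -⅓ - ⅔ = -1)
S(z) = 1 + z
a(P, O) = ⅛ (a(P, O) = 3/8 - ⅛*2 = 3/8 - ¼ = ⅛)
H(R) = 1/(1 + R)
Y = 8/9 (Y = 1/(1 + ⅛) = 1/(9/8) = 8/9 ≈ 0.88889)
-146 + 31*Y = -146 + 31*(8/9) = -146 + 248/9 = -1066/9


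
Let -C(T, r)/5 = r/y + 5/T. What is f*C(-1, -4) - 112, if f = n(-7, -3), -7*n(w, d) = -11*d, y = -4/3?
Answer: -1114/7 ≈ -159.14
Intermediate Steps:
y = -4/3 (y = -4*1/3 = -4/3 ≈ -1.3333)
n(w, d) = 11*d/7 (n(w, d) = -(-11)*d/7 = 11*d/7)
f = -33/7 (f = (11/7)*(-3) = -33/7 ≈ -4.7143)
C(T, r) = -25/T + 15*r/4 (C(T, r) = -5*(r/(-4/3) + 5/T) = -5*(r*(-3/4) + 5/T) = -5*(-3*r/4 + 5/T) = -5*(5/T - 3*r/4) = -25/T + 15*r/4)
f*C(-1, -4) - 112 = -33*(-25/(-1) + (15/4)*(-4))/7 - 112 = -33*(-25*(-1) - 15)/7 - 112 = -33*(25 - 15)/7 - 112 = -33/7*10 - 112 = -330/7 - 112 = -1114/7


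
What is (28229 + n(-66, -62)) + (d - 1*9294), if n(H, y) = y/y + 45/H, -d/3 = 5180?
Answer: 74697/22 ≈ 3395.3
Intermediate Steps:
d = -15540 (d = -3*5180 = -15540)
n(H, y) = 1 + 45/H
(28229 + n(-66, -62)) + (d - 1*9294) = (28229 + (45 - 66)/(-66)) + (-15540 - 1*9294) = (28229 - 1/66*(-21)) + (-15540 - 9294) = (28229 + 7/22) - 24834 = 621045/22 - 24834 = 74697/22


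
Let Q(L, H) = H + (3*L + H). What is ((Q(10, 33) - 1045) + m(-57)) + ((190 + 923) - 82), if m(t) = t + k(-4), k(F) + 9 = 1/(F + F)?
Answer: 127/8 ≈ 15.875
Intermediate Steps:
k(F) = -9 + 1/(2*F) (k(F) = -9 + 1/(F + F) = -9 + 1/(2*F))
Q(L, H) = 2*H + 3*L (Q(L, H) = H + (H + 3*L) = 2*H + 3*L)
m(t) = -73/8 + t (m(t) = t + (-9 + (1/2)/(-4)) = t + (-9 + (1/2)*(-1/4)) = t + (-9 - 1/8) = t - 73/8 = -73/8 + t)
((Q(10, 33) - 1045) + m(-57)) + ((190 + 923) - 82) = (((2*33 + 3*10) - 1045) + (-73/8 - 57)) + ((190 + 923) - 82) = (((66 + 30) - 1045) - 529/8) + (1113 - 82) = ((96 - 1045) - 529/8) + 1031 = (-949 - 529/8) + 1031 = -8121/8 + 1031 = 127/8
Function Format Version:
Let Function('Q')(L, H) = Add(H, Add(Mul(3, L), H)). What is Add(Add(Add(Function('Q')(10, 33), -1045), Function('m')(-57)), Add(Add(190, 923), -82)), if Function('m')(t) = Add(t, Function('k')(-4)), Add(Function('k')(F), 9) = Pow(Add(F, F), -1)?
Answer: Rational(127, 8) ≈ 15.875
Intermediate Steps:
Function('k')(F) = Add(-9, Mul(Rational(1, 2), Pow(F, -1))) (Function('k')(F) = Add(-9, Pow(Add(F, F), -1)) = Add(-9, Pow(Mul(2, F), -1)) = Add(-9, Mul(Rational(1, 2), Pow(F, -1))))
Function('Q')(L, H) = Add(Mul(2, H), Mul(3, L)) (Function('Q')(L, H) = Add(H, Add(H, Mul(3, L))) = Add(Mul(2, H), Mul(3, L)))
Function('m')(t) = Add(Rational(-73, 8), t) (Function('m')(t) = Add(t, Add(-9, Mul(Rational(1, 2), Pow(-4, -1)))) = Add(t, Add(-9, Mul(Rational(1, 2), Rational(-1, 4)))) = Add(t, Add(-9, Rational(-1, 8))) = Add(t, Rational(-73, 8)) = Add(Rational(-73, 8), t))
Add(Add(Add(Function('Q')(10, 33), -1045), Function('m')(-57)), Add(Add(190, 923), -82)) = Add(Add(Add(Add(Mul(2, 33), Mul(3, 10)), -1045), Add(Rational(-73, 8), -57)), Add(Add(190, 923), -82)) = Add(Add(Add(Add(66, 30), -1045), Rational(-529, 8)), Add(1113, -82)) = Add(Add(Add(96, -1045), Rational(-529, 8)), 1031) = Add(Add(-949, Rational(-529, 8)), 1031) = Add(Rational(-8121, 8), 1031) = Rational(127, 8)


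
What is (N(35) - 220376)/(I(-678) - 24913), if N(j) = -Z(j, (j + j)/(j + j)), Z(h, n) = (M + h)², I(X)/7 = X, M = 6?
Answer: 222057/29659 ≈ 7.4870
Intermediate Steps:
I(X) = 7*X
Z(h, n) = (6 + h)²
N(j) = -(6 + j)²
(N(35) - 220376)/(I(-678) - 24913) = (-(6 + 35)² - 220376)/(7*(-678) - 24913) = (-1*41² - 220376)/(-4746 - 24913) = (-1*1681 - 220376)/(-29659) = (-1681 - 220376)*(-1/29659) = -222057*(-1/29659) = 222057/29659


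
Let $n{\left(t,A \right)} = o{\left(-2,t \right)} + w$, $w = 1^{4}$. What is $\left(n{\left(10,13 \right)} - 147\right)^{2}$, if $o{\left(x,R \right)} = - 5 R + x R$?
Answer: $46656$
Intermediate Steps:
$w = 1$
$o{\left(x,R \right)} = - 5 R + R x$
$n{\left(t,A \right)} = 1 - 7 t$ ($n{\left(t,A \right)} = t \left(-5 - 2\right) + 1 = t \left(-7\right) + 1 = - 7 t + 1 = 1 - 7 t$)
$\left(n{\left(10,13 \right)} - 147\right)^{2} = \left(\left(1 - 70\right) - 147\right)^{2} = \left(-69 - 147\right)^{2} = \left(-216\right)^{2} = 46656$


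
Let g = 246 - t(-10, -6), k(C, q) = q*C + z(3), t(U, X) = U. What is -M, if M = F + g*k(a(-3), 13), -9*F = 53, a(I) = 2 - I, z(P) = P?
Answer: -156619/9 ≈ -17402.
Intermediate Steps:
F = -53/9 (F = -1/9*53 = -53/9 ≈ -5.8889)
k(C, q) = 3 + C*q (k(C, q) = q*C + 3 = C*q + 3 = 3 + C*q)
g = 256 (g = 246 - 1*(-10) = 246 + 10 = 256)
M = 156619/9 (M = -53/9 + 256*(3 + (2 - 1*(-3))*13) = -53/9 + 256*(3 + (2 + 3)*13) = -53/9 + 256*(3 + 5*13) = -53/9 + 256*(3 + 65) = -53/9 + 256*68 = -53/9 + 17408 = 156619/9 ≈ 17402.)
-M = -1*156619/9 = -156619/9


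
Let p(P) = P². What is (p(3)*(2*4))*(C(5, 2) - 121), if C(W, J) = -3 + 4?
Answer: -8640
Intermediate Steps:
C(W, J) = 1
(p(3)*(2*4))*(C(5, 2) - 121) = (3²*(2*4))*(1 - 121) = (9*8)*(-120) = 72*(-120) = -8640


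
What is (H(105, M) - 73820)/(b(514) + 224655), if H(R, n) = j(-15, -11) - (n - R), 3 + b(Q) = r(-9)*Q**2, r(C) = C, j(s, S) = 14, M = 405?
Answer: 12351/358852 ≈ 0.034418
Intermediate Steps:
b(Q) = -3 - 9*Q**2
H(R, n) = 14 + R - n (H(R, n) = 14 - (n - R) = 14 + (R - n) = 14 + R - n)
(H(105, M) - 73820)/(b(514) + 224655) = ((14 + 105 - 1*405) - 73820)/((-3 - 9*514**2) + 224655) = ((14 + 105 - 405) - 73820)/((-3 - 9*264196) + 224655) = (-286 - 73820)/((-3 - 2377764) + 224655) = -74106/(-2377767 + 224655) = -74106/(-2153112) = -74106*(-1/2153112) = 12351/358852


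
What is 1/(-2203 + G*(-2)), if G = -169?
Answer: -1/1865 ≈ -0.00053619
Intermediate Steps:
1/(-2203 + G*(-2)) = 1/(-2203 - 169*(-2)) = 1/(-2203 + 338) = 1/(-1865) = -1/1865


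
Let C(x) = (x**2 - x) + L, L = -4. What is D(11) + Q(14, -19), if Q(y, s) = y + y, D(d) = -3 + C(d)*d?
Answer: 1191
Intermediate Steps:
C(x) = -4 + x**2 - x (C(x) = (x**2 - x) - 4 = -4 + x**2 - x)
D(d) = -3 + d*(-4 + d**2 - d) (D(d) = -3 + (-4 + d**2 - d)*d = -3 + d*(-4 + d**2 - d))
Q(y, s) = 2*y
D(11) + Q(14, -19) = (-3 - 1*11*(4 + 11 - 1*11**2)) + 2*14 = (-3 - 1*11*(4 + 11 - 1*121)) + 28 = (-3 - 1*11*(4 + 11 - 121)) + 28 = (-3 - 1*11*(-106)) + 28 = (-3 + 1166) + 28 = 1163 + 28 = 1191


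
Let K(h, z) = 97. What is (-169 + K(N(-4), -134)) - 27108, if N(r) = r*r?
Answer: -27180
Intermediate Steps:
N(r) = r**2
(-169 + K(N(-4), -134)) - 27108 = (-169 + 97) - 27108 = -72 - 27108 = -27180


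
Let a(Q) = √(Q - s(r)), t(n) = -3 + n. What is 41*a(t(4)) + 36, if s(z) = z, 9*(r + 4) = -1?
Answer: 36 + 41*√46/3 ≈ 128.69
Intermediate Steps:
r = -37/9 (r = -4 + (⅑)*(-1) = -4 - ⅑ = -37/9 ≈ -4.1111)
a(Q) = √(37/9 + Q) (a(Q) = √(Q - 1*(-37/9)) = √(Q + 37/9) = √(37/9 + Q))
41*a(t(4)) + 36 = 41*(√(37 + 9*(-3 + 4))/3) + 36 = 41*(√(37 + 9*1)/3) + 36 = 41*(√(37 + 9)/3) + 36 = 41*(√46/3) + 36 = 41*√46/3 + 36 = 36 + 41*√46/3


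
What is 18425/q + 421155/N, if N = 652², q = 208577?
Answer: 95675787635/88666917008 ≈ 1.0790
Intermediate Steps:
N = 425104
18425/q + 421155/N = 18425/208577 + 421155/425104 = 95675787635/88666917008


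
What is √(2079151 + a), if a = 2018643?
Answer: √4097794 ≈ 2024.3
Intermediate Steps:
√(2079151 + a) = √(2079151 + 2018643) = √4097794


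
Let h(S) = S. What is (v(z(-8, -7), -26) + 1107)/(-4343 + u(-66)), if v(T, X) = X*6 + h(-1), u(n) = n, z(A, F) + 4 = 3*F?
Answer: -950/4409 ≈ -0.21547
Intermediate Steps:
z(A, F) = -4 + 3*F
v(T, X) = -1 + 6*X (v(T, X) = X*6 - 1 = 6*X - 1 = -1 + 6*X)
(v(z(-8, -7), -26) + 1107)/(-4343 + u(-66)) = ((-1 + 6*(-26)) + 1107)/(-4343 - 66) = ((-1 - 156) + 1107)/(-4409) = (-157 + 1107)*(-1/4409) = 950*(-1/4409) = -950/4409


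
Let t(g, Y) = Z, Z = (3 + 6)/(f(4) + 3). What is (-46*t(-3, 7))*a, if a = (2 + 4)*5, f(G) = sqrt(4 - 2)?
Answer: -37260/7 + 12420*sqrt(2)/7 ≈ -2813.6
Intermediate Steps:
f(G) = sqrt(2)
a = 30 (a = 6*5 = 30)
Z = 9/(3 + sqrt(2)) (Z = (3 + 6)/(sqrt(2) + 3) = 9/(3 + sqrt(2)) ≈ 2.0389)
t(g, Y) = 27/7 - 9*sqrt(2)/7
(-46*t(-3, 7))*a = -46*(27/7 - 9*sqrt(2)/7)*30 = (-1242/7 + 414*sqrt(2)/7)*30 = -37260/7 + 12420*sqrt(2)/7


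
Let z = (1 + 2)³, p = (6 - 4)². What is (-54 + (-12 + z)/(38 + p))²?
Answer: 564001/196 ≈ 2877.6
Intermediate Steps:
p = 4 (p = 2² = 4)
z = 27 (z = 3³ = 27)
(-54 + (-12 + z)/(38 + p))² = (-54 + (-12 + 27)/(38 + 4))² = (-54 + 15/42)² = (-54 + 15*(1/42))² = (-54 + 5/14)² = (-751/14)² = 564001/196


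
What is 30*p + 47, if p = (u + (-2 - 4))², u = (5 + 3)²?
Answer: 100967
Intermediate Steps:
u = 64 (u = 8² = 64)
p = 3364 (p = (64 + (-2 - 4))² = (64 - 6)² = 58² = 3364)
30*p + 47 = 30*3364 + 47 = 100920 + 47 = 100967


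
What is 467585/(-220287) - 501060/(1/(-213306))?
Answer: 23544077261683735/220287 ≈ 1.0688e+11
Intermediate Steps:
467585/(-220287) - 501060/(1/(-213306)) = 467585*(-1/220287) - 501060/(-1/213306) = -467585/220287 - 501060*(-213306) = -467585/220287 + 106879104360 = 23544077261683735/220287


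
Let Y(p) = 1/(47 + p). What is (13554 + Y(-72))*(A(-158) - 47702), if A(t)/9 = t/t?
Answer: -16160725357/25 ≈ -6.4643e+8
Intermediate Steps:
A(t) = 9 (A(t) = 9*(t/t) = 9*1 = 9)
(13554 + Y(-72))*(A(-158) - 47702) = (13554 + 1/(47 - 72))*(9 - 47702) = (13554 + 1/(-25))*(-47693) = (13554 - 1/25)*(-47693) = (338849/25)*(-47693) = -16160725357/25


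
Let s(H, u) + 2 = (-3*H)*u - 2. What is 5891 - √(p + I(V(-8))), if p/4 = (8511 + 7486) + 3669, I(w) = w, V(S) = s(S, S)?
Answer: 5891 - 2*√19617 ≈ 5610.9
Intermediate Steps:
s(H, u) = -4 - 3*H*u (s(H, u) = -2 + ((-3*H)*u - 2) = -2 + (-3*H*u - 2) = -2 + (-2 - 3*H*u) = -4 - 3*H*u)
V(S) = -4 - 3*S² (V(S) = -4 - 3*S*S = -4 - 3*S²)
p = 78664 (p = 4*((8511 + 7486) + 3669) = 4*(15997 + 3669) = 4*19666 = 78664)
5891 - √(p + I(V(-8))) = 5891 - √(78664 + (-4 - 3*(-8)²)) = 5891 - √(78664 + (-4 - 3*64)) = 5891 - √(78664 + (-4 - 192)) = 5891 - √(78664 - 196) = 5891 - √78468 = 5891 - 2*√19617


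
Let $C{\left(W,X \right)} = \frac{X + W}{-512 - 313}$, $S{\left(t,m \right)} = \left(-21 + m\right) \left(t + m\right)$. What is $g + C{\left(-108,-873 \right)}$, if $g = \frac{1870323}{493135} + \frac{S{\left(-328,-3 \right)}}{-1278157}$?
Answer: $\frac{172487571838458}{34666717370725} \approx 4.9756$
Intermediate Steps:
$S{\left(t,m \right)} = \left(-21 + m\right) \left(m + t\right)$
$C{\left(W,X \right)} = - \frac{W}{825} - \frac{X}{825}$ ($C{\left(W,X \right)} = \frac{W + X}{-825} = \left(W + X\right) \left(- \frac{1}{825}\right) = - \frac{W}{825} - \frac{X}{825}$)
$g = \frac{2386648970271}{630303952195}$ ($g = \frac{1870323}{493135} + \frac{\left(-3\right)^{2} - -63 - -6888 - -984}{-1278157} = 1870323 \cdot \frac{1}{493135} + \left(9 + 63 + 6888 + 984\right) \left(- \frac{1}{1278157}\right) = \frac{1870323}{493135} + 7944 \left(- \frac{1}{1278157}\right) = \frac{1870323}{493135} - \frac{7944}{1278157} = \frac{2386648970271}{630303952195} \approx 3.7865$)
$g + C{\left(-108,-873 \right)} = \frac{2386648970271}{630303952195} - - \frac{327}{275} = \frac{2386648970271}{630303952195} + \left(\frac{36}{275} + \frac{291}{275}\right) = \frac{2386648970271}{630303952195} + \frac{327}{275} = \frac{172487571838458}{34666717370725}$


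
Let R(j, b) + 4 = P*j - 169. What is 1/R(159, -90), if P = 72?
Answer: 1/11275 ≈ 8.8692e-5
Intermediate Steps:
R(j, b) = -173 + 72*j (R(j, b) = -4 + (72*j - 169) = -4 + (-169 + 72*j) = -173 + 72*j)
1/R(159, -90) = 1/(-173 + 72*159) = 1/(-173 + 11448) = 1/11275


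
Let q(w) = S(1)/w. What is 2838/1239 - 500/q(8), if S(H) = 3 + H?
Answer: -412054/413 ≈ -997.71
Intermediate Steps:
q(w) = 4/w (q(w) = (3 + 1)/w = 4/w)
2838/1239 - 500/q(8) = 2838/1239 - 500/(4/8) = 2838*(1/1239) - 500/(4*(⅛)) = 946/413 - 500/½ = 946/413 - 500*2 = 946/413 - 1000 = -412054/413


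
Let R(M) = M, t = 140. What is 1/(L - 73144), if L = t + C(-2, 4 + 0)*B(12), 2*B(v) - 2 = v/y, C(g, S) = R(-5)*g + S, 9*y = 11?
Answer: -11/802134 ≈ -1.3713e-5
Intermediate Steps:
y = 11/9 (y = (⅑)*11 = 11/9 ≈ 1.2222)
C(g, S) = S - 5*g (C(g, S) = -5*g + S = S - 5*g)
B(v) = 1 + 9*v/22 (B(v) = 1 + (v/(11/9))/2 = 1 + (v*(9/11))/2 = 1 + (9*v/11)/2 = 1 + 9*v/22)
L = 2450/11 (L = 140 + ((4 + 0) - 5*(-2))*(1 + (9/22)*12) = 140 + (4 + 10)*(1 + 54/11) = 140 + 14*(65/11) = 140 + 910/11 = 2450/11 ≈ 222.73)
1/(L - 73144) = 1/(2450/11 - 73144) = 1/(-802134/11) = -11/802134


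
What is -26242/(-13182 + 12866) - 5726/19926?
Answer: 130272169/1574154 ≈ 82.757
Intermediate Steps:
-26242/(-13182 + 12866) - 5726/19926 = -26242/(-316) - 5726*1/19926 = -26242*(-1/316) - 2863/9963 = 13121/158 - 2863/9963 = 130272169/1574154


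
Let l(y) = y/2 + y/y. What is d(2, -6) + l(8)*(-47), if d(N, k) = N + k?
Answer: -239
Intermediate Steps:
l(y) = 1 + y/2 (l(y) = y*(1/2) + 1 = y/2 + 1 = 1 + y/2)
d(2, -6) + l(8)*(-47) = (2 - 6) + (1 + (1/2)*8)*(-47) = -4 + (1 + 4)*(-47) = -4 + 5*(-47) = -4 - 235 = -239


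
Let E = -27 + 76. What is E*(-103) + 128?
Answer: -4919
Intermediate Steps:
E = 49
E*(-103) + 128 = 49*(-103) + 128 = -5047 + 128 = -4919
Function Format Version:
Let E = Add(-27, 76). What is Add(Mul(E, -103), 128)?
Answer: -4919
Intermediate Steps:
E = 49
Add(Mul(E, -103), 128) = Add(Mul(49, -103), 128) = Add(-5047, 128) = -4919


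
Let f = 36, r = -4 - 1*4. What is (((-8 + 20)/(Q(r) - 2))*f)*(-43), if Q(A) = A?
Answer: 9288/5 ≈ 1857.6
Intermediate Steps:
r = -8 (r = -4 - 4 = -8)
(((-8 + 20)/(Q(r) - 2))*f)*(-43) = (((-8 + 20)/(-8 - 2))*36)*(-43) = ((12/(-10))*36)*(-43) = ((12*(-⅒))*36)*(-43) = -6/5*36*(-43) = -216/5*(-43) = 9288/5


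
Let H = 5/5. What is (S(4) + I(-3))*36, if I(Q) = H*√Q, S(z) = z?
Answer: 144 + 36*I*√3 ≈ 144.0 + 62.354*I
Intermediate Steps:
H = 1 (H = 5*(⅕) = 1)
I(Q) = √Q (I(Q) = 1*√Q = √Q)
(S(4) + I(-3))*36 = (4 + √(-3))*36 = (4 + I*√3)*36 = 144 + 36*I*√3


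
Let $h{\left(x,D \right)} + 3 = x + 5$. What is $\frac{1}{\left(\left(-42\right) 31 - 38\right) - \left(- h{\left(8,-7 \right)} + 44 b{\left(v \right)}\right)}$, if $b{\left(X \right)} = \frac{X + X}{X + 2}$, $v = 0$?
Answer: $- \frac{1}{1330} \approx -0.00075188$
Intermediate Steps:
$h{\left(x,D \right)} = 2 + x$ ($h{\left(x,D \right)} = -3 + \left(x + 5\right) = -3 + \left(5 + x\right) = 2 + x$)
$b{\left(X \right)} = \frac{2 X}{2 + X}$
$\frac{1}{\left(\left(-42\right) 31 - 38\right) - \left(- h{\left(8,-7 \right)} + 44 b{\left(v \right)}\right)} = \frac{1}{\left(\left(-42\right) 31 - 38\right) + \left(\left(2 + 8\right) - 44 \cdot 2 \cdot 0 \frac{1}{2 + 0}\right)} = \frac{1}{\left(-1302 - 38\right) + \left(10 - 44 \cdot 2 \cdot 0 \cdot \frac{1}{2}\right)} = \frac{1}{-1340 + \left(10 - 44 \cdot 2 \cdot 0 \cdot \frac{1}{2}\right)} = \frac{1}{-1340 + \left(10 - 0\right)} = \frac{1}{-1340 + \left(10 + 0\right)} = \frac{1}{-1340 + 10} = \frac{1}{-1330} = - \frac{1}{1330}$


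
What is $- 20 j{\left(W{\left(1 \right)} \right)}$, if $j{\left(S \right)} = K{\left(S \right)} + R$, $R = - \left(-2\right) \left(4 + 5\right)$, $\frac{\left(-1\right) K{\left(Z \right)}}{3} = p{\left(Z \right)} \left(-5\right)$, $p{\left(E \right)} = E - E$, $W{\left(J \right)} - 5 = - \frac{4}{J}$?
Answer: $-360$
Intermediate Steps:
$W{\left(J \right)} = 5 - \frac{4}{J}$
$p{\left(E \right)} = 0$
$K{\left(Z \right)} = 0$ ($K{\left(Z \right)} = - 3 \cdot 0 \left(-5\right) = \left(-3\right) 0 = 0$)
$R = 18$ ($R = - \left(-2\right) 9 = \left(-1\right) \left(-18\right) = 18$)
$j{\left(S \right)} = 18$ ($j{\left(S \right)} = 0 + 18 = 18$)
$- 20 j{\left(W{\left(1 \right)} \right)} = \left(-20\right) 18 = -360$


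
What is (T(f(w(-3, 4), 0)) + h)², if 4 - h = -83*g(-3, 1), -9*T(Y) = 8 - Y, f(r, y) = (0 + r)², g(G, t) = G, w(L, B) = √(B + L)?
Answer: 4892944/81 ≈ 60407.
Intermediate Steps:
f(r, y) = r²
T(Y) = -8/9 + Y/9 (T(Y) = -(8 - Y)/9 = -8/9 + Y/9)
h = -245 (h = 4 - (-83)*(-3) = 4 - 1*249 = 4 - 249 = -245)
(T(f(w(-3, 4), 0)) + h)² = ((-8/9 + (√(4 - 3))²/9) - 245)² = ((-8/9 + (√1)²/9) - 245)² = ((-8/9 + (⅑)*1²) - 245)² = ((-8/9 + (⅑)*1) - 245)² = ((-8/9 + ⅑) - 245)² = (-7/9 - 245)² = (-2212/9)² = 4892944/81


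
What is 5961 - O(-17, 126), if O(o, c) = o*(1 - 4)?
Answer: 5910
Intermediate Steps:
O(o, c) = -3*o (O(o, c) = o*(-3) = -3*o)
5961 - O(-17, 126) = 5961 - (-3)*(-17) = 5961 - 1*51 = 5961 - 51 = 5910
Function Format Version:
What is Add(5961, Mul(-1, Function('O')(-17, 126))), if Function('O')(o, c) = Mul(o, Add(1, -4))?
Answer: 5910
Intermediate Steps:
Function('O')(o, c) = Mul(-3, o) (Function('O')(o, c) = Mul(o, -3) = Mul(-3, o))
Add(5961, Mul(-1, Function('O')(-17, 126))) = Add(5961, Mul(-1, Mul(-3, -17))) = Add(5961, Mul(-1, 51)) = Add(5961, -51) = 5910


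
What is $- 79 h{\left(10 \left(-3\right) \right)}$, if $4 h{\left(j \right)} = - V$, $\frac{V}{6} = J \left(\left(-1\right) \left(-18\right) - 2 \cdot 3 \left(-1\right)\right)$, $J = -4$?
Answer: $-11376$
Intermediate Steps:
$V = -576$ ($V = 6 \left(- 4 \left(\left(-1\right) \left(-18\right) - 2 \cdot 3 \left(-1\right)\right)\right) = 6 \left(- 4 \left(18 - 6 \left(-1\right)\right)\right) = 6 \left(- 4 \left(18 - -6\right)\right) = 6 \left(- 4 \left(18 + 6\right)\right) = 6 \left(\left(-4\right) 24\right) = 6 \left(-96\right) = -576$)
$h{\left(j \right)} = 144$ ($h{\left(j \right)} = \frac{\left(-1\right) \left(-576\right)}{4} = \frac{1}{4} \cdot 576 = 144$)
$- 79 h{\left(10 \left(-3\right) \right)} = \left(-79\right) 144 = -11376$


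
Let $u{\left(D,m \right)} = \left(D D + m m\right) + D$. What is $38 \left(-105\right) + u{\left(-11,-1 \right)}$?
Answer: $-3879$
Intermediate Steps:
$u{\left(D,m \right)} = D + D^{2} + m^{2}$ ($u{\left(D,m \right)} = \left(D^{2} + m^{2}\right) + D = D + D^{2} + m^{2}$)
$38 \left(-105\right) + u{\left(-11,-1 \right)} = 38 \left(-105\right) + \left(-11 + \left(-11\right)^{2} + \left(-1\right)^{2}\right) = -3990 + \left(-11 + 121 + 1\right) = -3990 + 111 = -3879$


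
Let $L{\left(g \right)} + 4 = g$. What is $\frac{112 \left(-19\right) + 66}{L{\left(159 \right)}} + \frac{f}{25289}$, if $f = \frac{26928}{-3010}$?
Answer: $- \frac{1426939882}{107259845} \approx -13.304$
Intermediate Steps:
$L{\left(g \right)} = -4 + g$
$f = - \frac{13464}{1505}$ ($f = 26928 \left(- \frac{1}{3010}\right) = - \frac{13464}{1505} \approx -8.9462$)
$\frac{112 \left(-19\right) + 66}{L{\left(159 \right)}} + \frac{f}{25289} = \frac{112 \left(-19\right) + 66}{-4 + 159} - \frac{13464}{1505 \cdot 25289} = \frac{-2128 + 66}{155} - \frac{1224}{3459995} = \left(-2062\right) \frac{1}{155} - \frac{1224}{3459995} = - \frac{2062}{155} - \frac{1224}{3459995} = - \frac{1426939882}{107259845}$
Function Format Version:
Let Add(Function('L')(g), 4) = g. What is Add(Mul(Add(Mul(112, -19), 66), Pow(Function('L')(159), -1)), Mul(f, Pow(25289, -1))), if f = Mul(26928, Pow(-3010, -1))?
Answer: Rational(-1426939882, 107259845) ≈ -13.304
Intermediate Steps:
Function('L')(g) = Add(-4, g)
f = Rational(-13464, 1505) (f = Mul(26928, Rational(-1, 3010)) = Rational(-13464, 1505) ≈ -8.9462)
Add(Mul(Add(Mul(112, -19), 66), Pow(Function('L')(159), -1)), Mul(f, Pow(25289, -1))) = Add(Mul(Add(Mul(112, -19), 66), Pow(Add(-4, 159), -1)), Mul(Rational(-13464, 1505), Pow(25289, -1))) = Add(Mul(Add(-2128, 66), Pow(155, -1)), Mul(Rational(-13464, 1505), Rational(1, 25289))) = Add(Mul(-2062, Rational(1, 155)), Rational(-1224, 3459995)) = Add(Rational(-2062, 155), Rational(-1224, 3459995)) = Rational(-1426939882, 107259845)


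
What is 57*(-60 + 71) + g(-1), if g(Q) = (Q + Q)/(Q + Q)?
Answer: 628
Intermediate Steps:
g(Q) = 1 (g(Q) = (2*Q)/((2*Q)) = (2*Q)*(1/(2*Q)) = 1)
57*(-60 + 71) + g(-1) = 57*(-60 + 71) + 1 = 57*11 + 1 = 627 + 1 = 628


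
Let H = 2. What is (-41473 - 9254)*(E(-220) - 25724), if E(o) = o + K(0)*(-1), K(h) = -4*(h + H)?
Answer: 1315655472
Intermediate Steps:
K(h) = -8 - 4*h (K(h) = -4*(h + 2) = -4*(2 + h) = -8 - 4*h)
E(o) = 8 + o (E(o) = o + (-8 - 4*0)*(-1) = o + (-8 + 0)*(-1) = o - 8*(-1) = o + 8 = 8 + o)
(-41473 - 9254)*(E(-220) - 25724) = (-41473 - 9254)*((8 - 220) - 25724) = -50727*(-212 - 25724) = -50727*(-25936) = 1315655472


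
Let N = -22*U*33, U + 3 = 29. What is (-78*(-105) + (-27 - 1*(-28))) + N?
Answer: -10685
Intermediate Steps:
U = 26 (U = -3 + 29 = 26)
N = -18876 (N = -22*26*33 = -572*33 = -18876)
(-78*(-105) + (-27 - 1*(-28))) + N = (-78*(-105) + (-27 - 1*(-28))) - 18876 = (8190 + (-27 + 28)) - 18876 = (8190 + 1) - 18876 = 8191 - 18876 = -10685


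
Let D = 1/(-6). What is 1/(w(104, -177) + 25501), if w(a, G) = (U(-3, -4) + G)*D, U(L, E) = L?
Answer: 1/25531 ≈ 3.9168e-5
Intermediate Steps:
D = -1/6 ≈ -0.16667
w(a, G) = 1/2 - G/6 (w(a, G) = (-3 + G)*(-1/6) = 1/2 - G/6)
1/(w(104, -177) + 25501) = 1/((1/2 - 1/6*(-177)) + 25501) = 1/((1/2 + 59/2) + 25501) = 1/(30 + 25501) = 1/25531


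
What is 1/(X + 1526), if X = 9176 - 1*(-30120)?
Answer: 1/40822 ≈ 2.4497e-5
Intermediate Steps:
X = 39296 (X = 9176 + 30120 = 39296)
1/(X + 1526) = 1/(39296 + 1526) = 1/40822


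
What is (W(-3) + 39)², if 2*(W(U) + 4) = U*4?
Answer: 841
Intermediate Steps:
W(U) = -4 + 2*U (W(U) = -4 + (U*4)/2 = -4 + (4*U)/2 = -4 + 2*U)
(W(-3) + 39)² = ((-4 + 2*(-3)) + 39)² = ((-4 - 6) + 39)² = (-10 + 39)² = 29² = 841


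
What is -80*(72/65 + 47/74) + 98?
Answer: -19926/481 ≈ -41.426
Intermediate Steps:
-80*(72/65 + 47/74) + 98 = -80*8383/4810 + 98 = -67064/481 + 98 = -19926/481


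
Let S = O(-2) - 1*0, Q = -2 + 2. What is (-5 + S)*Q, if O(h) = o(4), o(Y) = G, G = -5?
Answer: 0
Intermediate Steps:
o(Y) = -5
Q = 0
O(h) = -5
S = -5 (S = -5 - 1*0 = -5 + 0 = -5)
(-5 + S)*Q = (-5 - 5)*0 = -10*0 = 0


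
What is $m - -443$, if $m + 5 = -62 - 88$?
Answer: $288$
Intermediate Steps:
$m = -155$ ($m = -5 - 150 = -155$)
$m - -443 = -155 - -443 = -155 + 443 = 288$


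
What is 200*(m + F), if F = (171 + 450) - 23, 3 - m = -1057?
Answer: 331600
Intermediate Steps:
m = 1060 (m = 3 - 1*(-1057) = 3 + 1057 = 1060)
F = 598 (F = 621 - 23 = 598)
200*(m + F) = 200*(1060 + 598) = 200*1658 = 331600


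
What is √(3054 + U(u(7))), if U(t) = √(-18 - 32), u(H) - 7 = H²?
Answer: √(3054 + 5*I*√2) ≈ 55.263 + 0.06398*I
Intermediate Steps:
u(H) = 7 + H²
U(t) = 5*I*√2 (U(t) = √(-50) = 5*I*√2)
√(3054 + U(u(7))) = √(3054 + 5*I*√2)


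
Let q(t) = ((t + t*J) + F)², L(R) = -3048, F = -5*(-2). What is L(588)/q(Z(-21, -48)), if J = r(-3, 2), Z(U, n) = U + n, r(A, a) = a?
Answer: -3048/38809 ≈ -0.078538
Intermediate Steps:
J = 2
F = 10
q(t) = (10 + 3*t)² (q(t) = ((t + t*2) + 10)² = ((t + 2*t) + 10)² = (3*t + 10)² = (10 + 3*t)²)
L(588)/q(Z(-21, -48)) = -3048/(10 + 3*(-21 - 48))² = -3048/(10 + 3*(-69))² = -3048/(10 - 207)² = -3048/((-197)²) = -3048/38809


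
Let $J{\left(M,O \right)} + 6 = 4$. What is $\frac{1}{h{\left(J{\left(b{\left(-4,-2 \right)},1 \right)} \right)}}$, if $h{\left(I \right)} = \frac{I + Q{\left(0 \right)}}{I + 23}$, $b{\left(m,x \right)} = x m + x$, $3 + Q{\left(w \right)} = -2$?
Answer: $-3$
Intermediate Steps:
$Q{\left(w \right)} = -5$ ($Q{\left(w \right)} = -3 - 2 = -5$)
$b{\left(m,x \right)} = x + m x$ ($b{\left(m,x \right)} = m x + x = x + m x$)
$J{\left(M,O \right)} = -2$ ($J{\left(M,O \right)} = -6 + 4 = -2$)
$h{\left(I \right)} = \frac{-5 + I}{23 + I}$ ($h{\left(I \right)} = \frac{I - 5}{I + 23} = \frac{-5 + I}{23 + I}$)
$\frac{1}{h{\left(J{\left(b{\left(-4,-2 \right)},1 \right)} \right)}} = \frac{1}{\frac{1}{23 - 2} \left(-5 - 2\right)} = \frac{1}{\frac{1}{21} \left(-7\right)} = \frac{1}{- \frac{1}{3}} = -3$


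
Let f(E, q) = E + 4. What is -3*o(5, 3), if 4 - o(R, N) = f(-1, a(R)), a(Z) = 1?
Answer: -3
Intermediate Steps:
f(E, q) = 4 + E
o(R, N) = 1 (o(R, N) = 4 - (4 - 1) = 4 - 1*3 = 4 - 3 = 1)
-3*o(5, 3) = -3*1 = -3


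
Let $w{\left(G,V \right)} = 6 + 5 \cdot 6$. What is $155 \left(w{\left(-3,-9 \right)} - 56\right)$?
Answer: $-3100$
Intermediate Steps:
$w{\left(G,V \right)} = 36$ ($w{\left(G,V \right)} = 6 + 30 = 36$)
$155 \left(w{\left(-3,-9 \right)} - 56\right) = 155 \left(36 - 56\right) = 155 \left(-20\right) = -3100$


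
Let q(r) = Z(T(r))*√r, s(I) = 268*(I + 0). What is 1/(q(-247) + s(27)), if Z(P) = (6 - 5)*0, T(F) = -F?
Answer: 1/7236 ≈ 0.00013820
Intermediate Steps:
s(I) = 268*I
Z(P) = 0 (Z(P) = 1*0 = 0)
q(r) = 0 (q(r) = 0*√r = 0)
1/(q(-247) + s(27)) = 1/(0 + 268*27) = 1/(0 + 7236) = 1/7236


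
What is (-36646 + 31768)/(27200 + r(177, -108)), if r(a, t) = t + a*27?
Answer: -4878/31871 ≈ -0.15305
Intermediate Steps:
r(a, t) = t + 27*a
(-36646 + 31768)/(27200 + r(177, -108)) = (-36646 + 31768)/(27200 + (-108 + 27*177)) = -4878/(27200 + (-108 + 4779)) = -4878/(27200 + 4671) = -4878/31871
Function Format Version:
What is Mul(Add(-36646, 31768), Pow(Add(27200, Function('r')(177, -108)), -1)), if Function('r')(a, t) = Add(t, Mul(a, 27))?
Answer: Rational(-4878, 31871) ≈ -0.15305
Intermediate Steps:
Function('r')(a, t) = Add(t, Mul(27, a))
Mul(Add(-36646, 31768), Pow(Add(27200, Function('r')(177, -108)), -1)) = Mul(Add(-36646, 31768), Pow(Add(27200, Add(-108, Mul(27, 177))), -1)) = Mul(-4878, Pow(Add(27200, Add(-108, 4779)), -1)) = Mul(-4878, Pow(Add(27200, 4671), -1)) = Mul(-4878, Pow(31871, -1)) = Mul(-4878, Rational(1, 31871)) = Rational(-4878, 31871)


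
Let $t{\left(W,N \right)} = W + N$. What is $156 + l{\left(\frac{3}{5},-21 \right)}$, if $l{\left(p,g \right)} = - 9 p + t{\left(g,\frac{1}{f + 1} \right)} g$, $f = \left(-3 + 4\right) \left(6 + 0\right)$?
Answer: $\frac{2943}{5} \approx 588.6$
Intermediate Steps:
$f = 6$ ($f = 1 \cdot 6 = 6$)
$t{\left(W,N \right)} = N + W$
$l{\left(p,g \right)} = - 9 p + g \left(\frac{1}{7} + g\right)$ ($l{\left(p,g \right)} = - 9 p + \left(\frac{1}{6 + 1} + g\right) g = - 9 p + \left(\frac{1}{7} + g\right) g = - 9 p + g \left(\frac{1}{7} + g\right)$)
$156 + l{\left(\frac{3}{5},-21 \right)} = 156 + \left(\left(-21\right)^{2} - 9 \cdot \frac{3}{5} + \frac{1}{7} \left(-21\right)\right) = 156 - \left(-438 + 9 \cdot 3 \cdot \frac{1}{5}\right) = 156 - - \frac{2163}{5} = 156 + \frac{2163}{5} = \frac{2943}{5}$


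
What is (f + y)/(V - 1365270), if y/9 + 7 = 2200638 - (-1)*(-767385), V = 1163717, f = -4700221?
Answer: -745363/18323 ≈ -40.679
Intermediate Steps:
y = 12899214 (y = -63 + 9*(2200638 - (-1)*(-767385)) = -63 + 9*(2200638 - 1*767385) = -63 + 9*(2200638 - 767385) = -63 + 9*1433253 = -63 + 12899277 = 12899214)
(f + y)/(V - 1365270) = (-4700221 + 12899214)/(1163717 - 1365270) = 8198993/(-201553) = 8198993*(-1/201553) = -745363/18323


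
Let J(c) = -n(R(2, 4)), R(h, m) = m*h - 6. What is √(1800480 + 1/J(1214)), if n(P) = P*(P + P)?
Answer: √28807678/4 ≈ 1341.8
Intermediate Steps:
R(h, m) = -6 + h*m (R(h, m) = h*m - 6 = -6 + h*m)
n(P) = 2*P² (n(P) = P*(2*P) = 2*P²)
J(c) = -8 (J(c) = -2*(-6 + 2*4)² = -2*(-6 + 8)² = -2*2² = -2*4 = -1*8 = -8)
√(1800480 + 1/J(1214)) = √(1800480 + 1/(-8)) = √(1800480 - ⅛) = √(14403839/8) = √28807678/4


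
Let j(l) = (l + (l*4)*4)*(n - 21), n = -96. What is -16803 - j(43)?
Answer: 68724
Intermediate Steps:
j(l) = -1989*l (j(l) = (l + (l*4)*4)*(-96 - 21) = (l + (4*l)*4)*(-117) = (l + 16*l)*(-117) = (17*l)*(-117) = -1989*l)
-16803 - j(43) = -16803 - (-1989)*43 = -16803 - 1*(-85527) = -16803 + 85527 = 68724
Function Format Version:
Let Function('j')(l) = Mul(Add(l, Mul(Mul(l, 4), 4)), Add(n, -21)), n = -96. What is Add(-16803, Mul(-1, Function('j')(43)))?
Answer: 68724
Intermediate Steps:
Function('j')(l) = Mul(-1989, l) (Function('j')(l) = Mul(Add(l, Mul(Mul(l, 4), 4)), Add(-96, -21)) = Mul(Add(l, Mul(Mul(4, l), 4)), -117) = Mul(Add(l, Mul(16, l)), -117) = Mul(Mul(17, l), -117) = Mul(-1989, l))
Add(-16803, Mul(-1, Function('j')(43))) = Add(-16803, Mul(-1, Mul(-1989, 43))) = Add(-16803, Mul(-1, -85527)) = Add(-16803, 85527) = 68724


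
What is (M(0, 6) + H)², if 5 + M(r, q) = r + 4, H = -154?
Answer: 24025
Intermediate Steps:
M(r, q) = -1 + r (M(r, q) = -5 + (r + 4) = -5 + (4 + r) = -1 + r)
(M(0, 6) + H)² = ((-1 + 0) - 154)² = (-1 - 154)² = (-155)² = 24025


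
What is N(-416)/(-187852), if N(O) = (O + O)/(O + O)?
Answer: -1/187852 ≈ -5.3233e-6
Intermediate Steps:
N(O) = 1 (N(O) = (2*O)/((2*O)) = (2*O)*(1/(2*O)) = 1)
N(-416)/(-187852) = 1/(-187852) = 1*(-1/187852) = -1/187852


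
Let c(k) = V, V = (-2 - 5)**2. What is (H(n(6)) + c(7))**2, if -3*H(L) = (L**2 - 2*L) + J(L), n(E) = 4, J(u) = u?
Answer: 2025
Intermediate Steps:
V = 49 (V = (-7)**2 = 49)
H(L) = -L**2/3 + L/3 (H(L) = -((L**2 - 2*L) + L)/3 = -(L**2 - L)/3 = -L**2/3 + L/3)
c(k) = 49
(H(n(6)) + c(7))**2 = ((1/3)*4*(1 - 1*4) + 49)**2 = ((1/3)*4*(1 - 4) + 49)**2 = ((1/3)*4*(-3) + 49)**2 = (-4 + 49)**2 = 45**2 = 2025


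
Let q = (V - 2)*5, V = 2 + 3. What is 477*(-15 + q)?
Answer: 0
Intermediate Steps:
V = 5
q = 15 (q = (5 - 2)*5 = 3*5 = 15)
477*(-15 + q) = 477*(-15 + 15) = 477*0 = 0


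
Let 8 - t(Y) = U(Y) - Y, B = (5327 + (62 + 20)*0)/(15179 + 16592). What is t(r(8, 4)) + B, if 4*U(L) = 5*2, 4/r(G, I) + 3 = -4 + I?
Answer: 826237/190626 ≈ 4.3343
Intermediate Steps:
r(G, I) = 4/(-7 + I) (r(G, I) = 4/(-3 + (-4 + I)) = 4/(-7 + I))
U(L) = 5/2 (U(L) = (5*2)/4 = (¼)*10 = 5/2)
B = 5327/31771 (B = (5327 + 82*0)/31771 = (5327 + 0)*(1/31771) = 5327*(1/31771) = 5327/31771 ≈ 0.16767)
t(Y) = 11/2 + Y (t(Y) = 8 - (5/2 - Y) = 8 + (-5/2 + Y) = 11/2 + Y)
t(r(8, 4)) + B = (11/2 + 4/(-7 + 4)) + 5327/31771 = (11/2 + 4/(-3)) + 5327/31771 = (11/2 + 4*(-⅓)) + 5327/31771 = (11/2 - 4/3) + 5327/31771 = 25/6 + 5327/31771 = 826237/190626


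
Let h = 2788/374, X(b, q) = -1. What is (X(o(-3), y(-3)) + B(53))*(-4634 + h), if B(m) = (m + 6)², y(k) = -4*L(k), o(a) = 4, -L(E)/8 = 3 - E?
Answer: -177104160/11 ≈ -1.6100e+7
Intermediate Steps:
L(E) = -24 + 8*E (L(E) = -8*(3 - E) = -24 + 8*E)
y(k) = 96 - 32*k (y(k) = -4*(-24 + 8*k) = 96 - 32*k)
B(m) = (6 + m)²
h = 82/11 (h = 2788*(1/374) = 82/11 ≈ 7.4545)
(X(o(-3), y(-3)) + B(53))*(-4634 + h) = (-1 + (6 + 53)²)*(-4634 + 82/11) = (-1 + 59²)*(-50892/11) = (-1 + 3481)*(-50892/11) = 3480*(-50892/11) = -177104160/11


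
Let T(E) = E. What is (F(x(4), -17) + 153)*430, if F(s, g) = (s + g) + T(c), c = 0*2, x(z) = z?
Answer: 60200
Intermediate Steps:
c = 0
F(s, g) = g + s (F(s, g) = (s + g) + 0 = (g + s) + 0 = g + s)
(F(x(4), -17) + 153)*430 = ((-17 + 4) + 153)*430 = (-13 + 153)*430 = 140*430 = 60200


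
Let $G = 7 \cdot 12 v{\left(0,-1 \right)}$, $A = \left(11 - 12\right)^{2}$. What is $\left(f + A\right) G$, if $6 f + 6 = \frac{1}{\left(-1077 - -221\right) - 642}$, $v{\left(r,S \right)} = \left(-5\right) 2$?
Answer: $\frac{10}{107} \approx 0.093458$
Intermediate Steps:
$v{\left(r,S \right)} = -10$
$A = 1$ ($A = \left(-1\right)^{2} = 1$)
$f = - \frac{8989}{8988}$ ($f = -1 + \frac{1}{6 \left(\left(-1077 - -221\right) - 642\right)} = -1 + \frac{1}{6 \left(\left(-1077 + 221\right) - 642\right)} = -1 + \frac{1}{6 \left(-856 - 642\right)} = -1 + \frac{1}{6 \left(-1498\right)} = -1 + \frac{1}{6} \left(- \frac{1}{1498}\right) = -1 - \frac{1}{8988} = - \frac{8989}{8988} \approx -1.0001$)
$G = -840$ ($G = 7 \cdot 12 \left(-10\right) = 84 \left(-10\right) = -840$)
$\left(f + A\right) G = \left(- \frac{8989}{8988} + 1\right) \left(-840\right) = \left(- \frac{1}{8988}\right) \left(-840\right) = \frac{10}{107}$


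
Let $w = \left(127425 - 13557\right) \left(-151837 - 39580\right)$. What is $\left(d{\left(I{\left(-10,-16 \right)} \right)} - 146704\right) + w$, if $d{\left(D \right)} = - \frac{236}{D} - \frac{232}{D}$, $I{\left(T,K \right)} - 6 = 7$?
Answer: $-21796417696$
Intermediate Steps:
$I{\left(T,K \right)} = 13$ ($I{\left(T,K \right)} = 6 + 7 = 13$)
$w = -21796270956$ ($w = \left(127425 + \left(-56346 + 42789\right)\right) \left(-191417\right) = \left(127425 - 13557\right) \left(-191417\right) = 113868 \left(-191417\right) = -21796270956$)
$d{\left(D \right)} = - \frac{468}{D}$
$\left(d{\left(I{\left(-10,-16 \right)} \right)} - 146704\right) + w = \left(- \frac{468}{13} - 146704\right) - 21796270956 = \left(\left(-468\right) \frac{1}{13} - 146704\right) - 21796270956 = \left(-36 - 146704\right) - 21796270956 = -146740 - 21796270956 = -21796417696$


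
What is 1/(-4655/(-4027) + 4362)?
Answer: 4027/17570429 ≈ 0.00022919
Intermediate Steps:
1/(-4655/(-4027) + 4362) = 1/(-4655*(-1/4027) + 4362) = 1/(4655/4027 + 4362) = 1/(17570429/4027) = 4027/17570429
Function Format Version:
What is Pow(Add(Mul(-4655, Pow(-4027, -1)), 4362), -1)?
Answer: Rational(4027, 17570429) ≈ 0.00022919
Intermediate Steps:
Pow(Add(Mul(-4655, Pow(-4027, -1)), 4362), -1) = Pow(Add(Mul(-4655, Rational(-1, 4027)), 4362), -1) = Pow(Add(Rational(4655, 4027), 4362), -1) = Pow(Rational(17570429, 4027), -1) = Rational(4027, 17570429)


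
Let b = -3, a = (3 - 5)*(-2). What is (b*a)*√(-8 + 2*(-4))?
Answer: -48*I ≈ -48.0*I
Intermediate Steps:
a = 4 (a = -2*(-2) = 4)
(b*a)*√(-8 + 2*(-4)) = (-3*4)*√(-8 + 2*(-4)) = -12*√(-8 - 8) = -48*I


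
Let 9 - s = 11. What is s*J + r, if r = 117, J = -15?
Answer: 147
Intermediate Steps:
s = -2 (s = 9 - 1*11 = 9 - 11 = -2)
s*J + r = -2*(-15) + 117 = 30 + 117 = 147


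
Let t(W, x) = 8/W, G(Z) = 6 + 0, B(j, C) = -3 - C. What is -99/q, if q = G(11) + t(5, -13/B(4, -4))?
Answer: -495/38 ≈ -13.026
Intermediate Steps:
G(Z) = 6
q = 38/5 (q = 6 + 8/5 = 38/5 ≈ 7.6000)
-99/q = -99/38/5 = -99*5/38 = -495/38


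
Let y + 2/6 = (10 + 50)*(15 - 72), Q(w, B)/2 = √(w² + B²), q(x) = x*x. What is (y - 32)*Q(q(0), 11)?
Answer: -227854/3 ≈ -75951.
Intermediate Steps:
q(x) = x²
Q(w, B) = 2*√(B² + w²) (Q(w, B) = 2*√(w² + B²) = 2*√(B² + w²))
y = -10261/3 (y = -⅓ + (10 + 50)*(15 - 72) = -⅓ + 60*(-57) = -⅓ - 3420 = -10261/3 ≈ -3420.3)
(y - 32)*Q(q(0), 11) = (-10261/3 - 32)*(2*√(11² + (0²)²)) = -20714*√(121 + 0²)/3 = -20714*√(121 + 0)/3 = -20714*√121/3 = -20714*11/3 = -10357/3*22 = -227854/3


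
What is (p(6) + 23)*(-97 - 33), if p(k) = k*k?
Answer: -7670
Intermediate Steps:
p(k) = k²
(p(6) + 23)*(-97 - 33) = (6² + 23)*(-97 - 33) = (36 + 23)*(-130) = 59*(-130) = -7670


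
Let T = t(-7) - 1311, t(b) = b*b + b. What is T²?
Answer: 1610361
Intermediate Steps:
t(b) = b + b² (t(b) = b² + b = b + b²)
T = -1269 (T = -7*(1 - 7) - 1311 = -7*(-6) - 1311 = 42 - 1311 = -1269)
T² = (-1269)² = 1610361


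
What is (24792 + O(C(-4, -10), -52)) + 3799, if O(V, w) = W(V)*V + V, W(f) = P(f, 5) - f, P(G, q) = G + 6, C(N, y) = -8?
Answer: 28535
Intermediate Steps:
P(G, q) = 6 + G
W(f) = 6 (W(f) = (6 + f) - f = 6)
O(V, w) = 7*V (O(V, w) = 6*V + V = 7*V)
(24792 + O(C(-4, -10), -52)) + 3799 = (24792 + 7*(-8)) + 3799 = (24792 - 56) + 3799 = 24736 + 3799 = 28535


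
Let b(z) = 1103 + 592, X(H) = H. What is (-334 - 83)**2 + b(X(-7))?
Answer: 175584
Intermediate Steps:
b(z) = 1695
(-334 - 83)**2 + b(X(-7)) = (-334 - 83)**2 + 1695 = (-417)**2 + 1695 = 173889 + 1695 = 175584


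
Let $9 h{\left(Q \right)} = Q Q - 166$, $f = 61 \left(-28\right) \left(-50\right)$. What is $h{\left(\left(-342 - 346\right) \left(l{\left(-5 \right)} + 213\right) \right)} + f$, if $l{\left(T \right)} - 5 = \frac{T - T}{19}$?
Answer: $\frac{7498656230}{3} \approx 2.4996 \cdot 10^{9}$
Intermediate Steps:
$l{\left(T \right)} = 5$ ($l{\left(T \right)} = 5 + \frac{T - T}{19} = 5 + 0 \cdot \frac{1}{19} = 5 + 0 = 5$)
$f = 85400$ ($f = \left(-1708\right) \left(-50\right) = 85400$)
$h{\left(Q \right)} = - \frac{166}{9} + \frac{Q^{2}}{9}$ ($h{\left(Q \right)} = \frac{Q Q - 166}{9} = \frac{Q^{2} - 166}{9} = \frac{-166 + Q^{2}}{9} = - \frac{166}{9} + \frac{Q^{2}}{9}$)
$h{\left(\left(-342 - 346\right) \left(l{\left(-5 \right)} + 213\right) \right)} + f = \left(- \frac{166}{9} + \frac{\left(\left(-342 - 346\right) \left(5 + 213\right)\right)^{2}}{9}\right) + 85400 = \left(- \frac{166}{9} + \frac{\left(\left(-688\right) 218\right)^{2}}{9}\right) + 85400 = \left(- \frac{166}{9} + \frac{\left(-149984\right)^{2}}{9}\right) + 85400 = \left(- \frac{166}{9} + \frac{1}{9} \cdot 22495200256\right) + 85400 = \left(- \frac{166}{9} + \frac{22495200256}{9}\right) + 85400 = \frac{7498400030}{3} + 85400 = \frac{7498656230}{3}$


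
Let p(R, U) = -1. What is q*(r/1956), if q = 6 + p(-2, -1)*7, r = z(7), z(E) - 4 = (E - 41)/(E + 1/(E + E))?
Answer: 20/48411 ≈ 0.00041313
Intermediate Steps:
z(E) = 4 + (-41 + E)/(E + 1/(2*E)) (z(E) = 4 + (E - 41)/(E + 1/(E + E)) = 4 + (-41 + E)/(E + 1/(2*E)))
r = -80/99 (r = 2*(2 - 41*7 + 5*7²)/(1 + 2*7²) = 2*(2 - 287 + 5*49)/(1 + 2*49) = 2*(2 - 287 + 245)/(1 + 98) = 2*(-40)/99 = 2*(1/99)*(-40) = -80/99 ≈ -0.80808)
q = -1 (q = 6 - 1*7 = 6 - 7 = -1)
q*(r/1956) = -(-80)/(99*1956) = -1*(-20/48411) = 20/48411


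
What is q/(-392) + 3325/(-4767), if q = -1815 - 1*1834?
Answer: 2298769/266952 ≈ 8.6112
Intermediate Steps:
q = -3649 (q = -1815 - 1834 = -3649)
q/(-392) + 3325/(-4767) = -3649/(-392) + 3325/(-4767) = -3649*(-1/392) + 3325*(-1/4767) = 3649/392 - 475/681 = 2298769/266952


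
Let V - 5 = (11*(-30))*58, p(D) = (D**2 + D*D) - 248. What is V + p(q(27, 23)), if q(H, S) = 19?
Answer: -18661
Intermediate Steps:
p(D) = -248 + 2*D**2 (p(D) = (D**2 + D**2) - 248 = 2*D**2 - 248 = -248 + 2*D**2)
V = -19135 (V = 5 + (11*(-30))*58 = 5 - 330*58 = 5 - 19140 = -19135)
V + p(q(27, 23)) = -19135 + (-248 + 2*19**2) = -19135 + (-248 + 2*361) = -19135 + (-248 + 722) = -19135 + 474 = -18661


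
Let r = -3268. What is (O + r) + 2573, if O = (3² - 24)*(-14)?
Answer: -485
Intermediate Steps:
O = 210 (O = (9 - 24)*(-14) = -15*(-14) = 210)
(O + r) + 2573 = (210 - 3268) + 2573 = -3058 + 2573 = -485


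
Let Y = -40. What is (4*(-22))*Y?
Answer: 3520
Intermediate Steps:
(4*(-22))*Y = (4*(-22))*(-40) = -88*(-40) = 3520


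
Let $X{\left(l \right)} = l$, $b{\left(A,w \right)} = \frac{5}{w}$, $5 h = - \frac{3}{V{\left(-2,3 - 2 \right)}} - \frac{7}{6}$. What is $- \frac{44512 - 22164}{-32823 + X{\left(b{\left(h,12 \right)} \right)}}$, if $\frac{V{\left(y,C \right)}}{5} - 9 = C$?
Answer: $\frac{268176}{393871} \approx 0.68087$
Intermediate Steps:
$V{\left(y,C \right)} = 45 + 5 C$
$h = - \frac{92}{375}$ ($h = \frac{- \frac{3}{45 + 5 \left(3 - 2\right)} - \frac{7}{6}}{5} = \frac{- \frac{3}{45 + 5 \cdot 1} - \frac{7}{6}}{5} = \frac{- \frac{3}{45 + 5} - \frac{7}{6}}{5} = \frac{- \frac{3}{50} - \frac{7}{6}}{5} = \frac{1}{5} \left(- \frac{92}{75}\right) = - \frac{92}{375} \approx -0.24533$)
$- \frac{44512 - 22164}{-32823 + X{\left(b{\left(h,12 \right)} \right)}} = - \frac{44512 - 22164}{-32823 + \frac{5}{12}} = - \frac{22348}{-32823 + 5 \cdot \frac{1}{12}} = - \frac{22348}{-32823 + \frac{5}{12}} = - \frac{22348}{- \frac{393871}{12}} = - \frac{22348 \left(-12\right)}{393871} = \left(-1\right) \left(- \frac{268176}{393871}\right) = \frac{268176}{393871}$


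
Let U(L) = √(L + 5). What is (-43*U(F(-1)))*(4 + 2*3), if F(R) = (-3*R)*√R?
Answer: -430*√(5 + 3*I) ≈ -1000.7 - 277.17*I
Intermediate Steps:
F(R) = -3*R^(3/2)
U(L) = √(5 + L)
(-43*U(F(-1)))*(4 + 2*3) = (-43*√(5 - (-3)*I))*(4 + 2*3) = (-43*√(5 - (-3)*I))*(4 + 6) = -43*√(5 + 3*I)*10 = -430*√(5 + 3*I)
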